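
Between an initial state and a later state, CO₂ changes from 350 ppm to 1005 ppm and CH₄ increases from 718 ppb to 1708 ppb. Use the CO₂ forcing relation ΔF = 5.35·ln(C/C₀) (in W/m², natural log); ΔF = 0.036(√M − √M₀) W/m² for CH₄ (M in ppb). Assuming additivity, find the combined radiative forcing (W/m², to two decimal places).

ΔF = 6.17 W/m²

CO₂: 5.35 × ln(1005/350) = 5.35 × ln(2.87143) = 5.35 × 1.05481 = 5.6432 W/m².
CH₄: 0.036 × (√1708 − √718) = 0.036 × (41.3280 − 26.7955) = 0.036 × 14.5325 = 0.5232 W/m².
Total ΔF = 5.6432 + 0.5232 = 6.1664 W/m².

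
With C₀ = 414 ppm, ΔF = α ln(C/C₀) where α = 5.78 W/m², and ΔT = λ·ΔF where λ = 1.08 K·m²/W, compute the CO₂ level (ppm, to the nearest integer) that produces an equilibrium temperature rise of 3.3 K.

C ≈ 702 ppm

Required forcing: ΔF = ΔT/λ = 3.3/1.08 = 3.0556 W/m².
Then ln(C/414) = ΔF/5.78 = 3.0556/5.78 = 0.52865.
So C = 414 × e^0.52865 = 414 × 1.69664 = 702.41 ppm.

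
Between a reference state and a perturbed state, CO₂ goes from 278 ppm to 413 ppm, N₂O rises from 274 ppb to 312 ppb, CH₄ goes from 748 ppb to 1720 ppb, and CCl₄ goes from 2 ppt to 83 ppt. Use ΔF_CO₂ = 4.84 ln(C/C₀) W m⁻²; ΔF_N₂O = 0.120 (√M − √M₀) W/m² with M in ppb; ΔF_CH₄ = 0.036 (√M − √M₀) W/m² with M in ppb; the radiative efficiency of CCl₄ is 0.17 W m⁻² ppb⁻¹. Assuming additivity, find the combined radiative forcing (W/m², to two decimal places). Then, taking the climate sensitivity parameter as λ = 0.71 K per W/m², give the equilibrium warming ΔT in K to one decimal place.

CO₂: 4.84 × ln(413/278) = 4.84 × ln(1.48561) = 4.84 × 0.39583 = 1.9158 W/m².
N₂O: 0.120 × (√312 − √274) = 0.120 × (17.6635 − 16.5529) = 0.120 × 1.1106 = 0.1333 W/m².
CH₄: 0.036 × (√1720 − √748) = 0.036 × (41.4729 − 27.3496) = 0.036 × 14.1233 = 0.5084 W/m².
CCl₄: Δ = 83 − 2 = 81 ppt = 0.081 ppb; ΔF = 0.17 × 0.081 = 0.0138 W/m².
Total ΔF = 1.9158 + 0.1333 + 0.5084 + 0.0138 = 2.5713 W/m².
ΔT = λ ΔF = 0.71 × 2.57 = 1.8247 K.

ΔF = 2.57 W/m²; ΔT = 1.8 K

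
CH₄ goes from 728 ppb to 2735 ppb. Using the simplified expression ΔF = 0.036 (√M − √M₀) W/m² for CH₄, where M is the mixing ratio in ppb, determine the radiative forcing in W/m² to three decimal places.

ΔF = 0.911 W/m²

CH₄: 0.036 × (√2735 − √728) = 0.036 × (52.2972 − 26.9815) = 0.036 × 25.3157 = 0.9114 W/m².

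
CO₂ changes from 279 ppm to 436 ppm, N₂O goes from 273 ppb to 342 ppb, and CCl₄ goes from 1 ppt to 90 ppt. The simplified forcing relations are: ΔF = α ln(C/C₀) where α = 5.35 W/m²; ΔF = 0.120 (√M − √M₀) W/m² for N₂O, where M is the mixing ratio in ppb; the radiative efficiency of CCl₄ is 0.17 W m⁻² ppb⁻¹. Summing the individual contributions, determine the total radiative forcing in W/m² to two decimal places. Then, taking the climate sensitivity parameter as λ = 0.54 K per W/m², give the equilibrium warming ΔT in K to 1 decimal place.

CO₂: 5.35 × ln(436/279) = 5.35 × ln(1.56272) = 5.35 × 0.44643 = 2.3884 W/m².
N₂O: 0.120 × (√342 − √273) = 0.120 × (18.4932 − 16.5227) = 0.120 × 1.9705 = 0.2365 W/m².
CCl₄: Δ = 90 − 1 = 89 ppt = 0.089 ppb; ΔF = 0.17 × 0.089 = 0.0151 W/m².
Total ΔF = 2.3884 + 0.2365 + 0.0151 = 2.6400 W/m².
ΔT = λ ΔF = 0.54 × 2.64 = 1.4256 K.

ΔF = 2.64 W/m²; ΔT = 1.4 K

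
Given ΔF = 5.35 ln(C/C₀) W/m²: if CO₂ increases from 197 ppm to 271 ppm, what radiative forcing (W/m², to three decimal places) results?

CO₂: 5.35 × ln(271/197) = 5.35 × ln(1.37563) = 5.35 × 0.31891 = 1.7062 W/m².

ΔF = 1.706 W/m²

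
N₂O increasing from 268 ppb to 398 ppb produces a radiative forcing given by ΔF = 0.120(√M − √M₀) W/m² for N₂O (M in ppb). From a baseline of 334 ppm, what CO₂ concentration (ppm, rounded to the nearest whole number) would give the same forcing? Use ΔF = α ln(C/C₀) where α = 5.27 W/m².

C ≈ 362 ppm

N₂O forcing: 0.120 × (√398 − √268) = 0.120 × (19.9499 − 16.3707) = 0.120 × 3.5792 = 0.42950 W/m².
Set 5.27 ln(C/334) = 0.42950: ln(C/334) = 0.42950/5.27 = 0.08150, so C = 334 × e^0.08150 = 334 × 1.08491 = 362.36 ppm.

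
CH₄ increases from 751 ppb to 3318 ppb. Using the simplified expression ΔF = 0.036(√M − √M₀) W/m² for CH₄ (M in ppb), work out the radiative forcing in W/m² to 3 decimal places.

CH₄: 0.036 × (√3318 − √751) = 0.036 × (57.6021 − 27.4044) = 0.036 × 30.1977 = 1.0871 W/m².

ΔF = 1.087 W/m²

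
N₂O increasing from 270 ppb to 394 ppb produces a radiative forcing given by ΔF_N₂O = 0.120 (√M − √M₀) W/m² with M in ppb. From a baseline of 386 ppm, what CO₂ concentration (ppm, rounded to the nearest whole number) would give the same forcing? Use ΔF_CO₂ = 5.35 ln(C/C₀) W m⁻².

N₂O forcing: 0.120 × (√394 − √270) = 0.120 × (19.8494 − 16.4317) = 0.120 × 3.4177 = 0.41012 W/m².
Set 5.35 ln(C/386) = 0.41012: ln(C/386) = 0.41012/5.35 = 0.07666, so C = 386 × e^0.07666 = 386 × 1.07967 = 416.75 ppm.

C ≈ 417 ppm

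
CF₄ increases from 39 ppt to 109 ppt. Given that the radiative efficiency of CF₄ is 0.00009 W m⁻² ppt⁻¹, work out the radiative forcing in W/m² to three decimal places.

ΔF = 0.006 W/m²

CF₄: ΔF = 0.00009 × (109 − 39) = 0.00009 × 70 = 0.0063 W/m².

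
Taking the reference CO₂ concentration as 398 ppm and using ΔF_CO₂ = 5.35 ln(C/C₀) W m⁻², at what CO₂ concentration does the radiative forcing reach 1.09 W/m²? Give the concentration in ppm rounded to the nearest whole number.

C ≈ 488 ppm

Set 5.35 ln(C/398) = 1.09, so ln(C/398) = 1.09/5.35 = 0.20374.
Then C/398 = e^0.20374 = 1.22598, giving C = 398 × 1.22598 = 487.94 ppm.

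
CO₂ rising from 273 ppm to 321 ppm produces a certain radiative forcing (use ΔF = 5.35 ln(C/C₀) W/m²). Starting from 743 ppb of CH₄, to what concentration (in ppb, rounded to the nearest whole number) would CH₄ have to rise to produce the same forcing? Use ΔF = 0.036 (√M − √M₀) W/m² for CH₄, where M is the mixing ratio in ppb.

M ≈ 2635 ppb

CO₂ forcing: 5.35 × ln(321/273) = 5.35 × 0.161969 = 0.86653 W/m².
Set 0.036(√M − √743) = 0.86653: √M = 0.86653/0.036 + √743 = 24.0703 + 27.2580 = 51.3283.
M = (51.3283)² = 2634.59 ppb.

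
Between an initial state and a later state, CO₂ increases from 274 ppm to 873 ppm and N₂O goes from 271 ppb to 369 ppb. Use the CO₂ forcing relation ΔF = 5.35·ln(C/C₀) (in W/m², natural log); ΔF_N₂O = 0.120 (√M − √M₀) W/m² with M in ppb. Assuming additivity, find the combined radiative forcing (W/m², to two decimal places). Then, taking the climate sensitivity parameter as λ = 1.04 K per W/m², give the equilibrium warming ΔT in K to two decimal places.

CO₂: 5.35 × ln(873/274) = 5.35 × ln(3.18613) = 5.35 × 1.15881 = 6.1996 W/m².
N₂O: 0.120 × (√369 − √271) = 0.120 × (19.2094 − 16.4621) = 0.120 × 2.7473 = 0.3297 W/m².
Total ΔF = 6.1996 + 0.3297 = 6.5293 W/m².
ΔT = λ ΔF = 1.04 × 6.53 = 6.7912 K.

ΔF = 6.53 W/m²; ΔT = 6.79 K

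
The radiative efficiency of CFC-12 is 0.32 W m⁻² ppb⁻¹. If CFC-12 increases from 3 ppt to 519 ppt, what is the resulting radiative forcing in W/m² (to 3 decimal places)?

ΔF = 0.165 W/m²

CFC-12: Δ = 519 − 3 = 516 ppt = 0.516 ppb; ΔF = 0.32 × 0.516 = 0.1651 W/m².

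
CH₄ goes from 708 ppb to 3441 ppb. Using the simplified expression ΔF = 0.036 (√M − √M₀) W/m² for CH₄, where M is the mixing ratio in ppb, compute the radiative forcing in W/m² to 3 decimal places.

CH₄: 0.036 × (√3441 − √708) = 0.036 × (58.6600 − 26.6083) = 0.036 × 32.0517 = 1.1539 W/m².

ΔF = 1.154 W/m²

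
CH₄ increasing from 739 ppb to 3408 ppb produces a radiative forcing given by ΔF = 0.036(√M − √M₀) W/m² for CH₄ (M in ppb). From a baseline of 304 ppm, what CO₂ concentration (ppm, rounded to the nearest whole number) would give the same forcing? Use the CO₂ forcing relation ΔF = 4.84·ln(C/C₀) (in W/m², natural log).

C ≈ 383 ppm

CH₄ forcing: 0.036 × (√3408 − √739) = 0.036 × (58.3781 − 27.1846) = 0.036 × 31.1935 = 1.12297 W/m².
Set 4.84 ln(C/304) = 1.12297: ln(C/304) = 1.12297/4.84 = 0.23202, so C = 304 × e^0.23202 = 304 × 1.26114 = 383.39 ppm.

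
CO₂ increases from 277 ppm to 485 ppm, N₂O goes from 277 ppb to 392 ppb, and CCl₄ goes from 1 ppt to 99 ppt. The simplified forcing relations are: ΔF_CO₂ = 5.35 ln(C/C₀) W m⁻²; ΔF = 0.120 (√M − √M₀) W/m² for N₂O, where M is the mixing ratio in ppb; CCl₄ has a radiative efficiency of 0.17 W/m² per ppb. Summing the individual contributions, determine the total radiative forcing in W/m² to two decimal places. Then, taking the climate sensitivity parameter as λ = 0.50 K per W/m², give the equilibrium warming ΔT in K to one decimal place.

CO₂: 5.35 × ln(485/277) = 5.35 × ln(1.75090) = 5.35 × 0.56013 = 2.9967 W/m².
N₂O: 0.120 × (√392 − √277) = 0.120 × (19.7990 − 16.6433) = 0.120 × 3.1557 = 0.3787 W/m².
CCl₄: Δ = 99 − 1 = 98 ppt = 0.098 ppb; ΔF = 0.17 × 0.098 = 0.0167 W/m².
Total ΔF = 2.9967 + 0.3787 + 0.0167 = 3.3921 W/m².
ΔT = λ ΔF = 0.50 × 3.39 = 1.6950 K.

ΔF = 3.39 W/m²; ΔT = 1.7 K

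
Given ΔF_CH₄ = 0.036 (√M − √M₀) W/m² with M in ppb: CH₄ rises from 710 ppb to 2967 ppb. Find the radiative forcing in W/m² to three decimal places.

CH₄: 0.036 × (√2967 − √710) = 0.036 × (54.4702 − 26.6458) = 0.036 × 27.8244 = 1.0017 W/m².

ΔF = 1.002 W/m²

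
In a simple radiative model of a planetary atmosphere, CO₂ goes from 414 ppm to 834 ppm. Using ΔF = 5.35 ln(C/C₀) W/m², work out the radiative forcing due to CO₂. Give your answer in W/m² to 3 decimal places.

ΔF = 3.747 W/m²

CO₂ absorption bands are partially saturated, so forcing scales with the logarithm of the concentration ratio.
CO₂: 5.35 × ln(834/414) = 5.35 × ln(2.01449) = 5.35 × 0.70037 = 3.7470 W/m².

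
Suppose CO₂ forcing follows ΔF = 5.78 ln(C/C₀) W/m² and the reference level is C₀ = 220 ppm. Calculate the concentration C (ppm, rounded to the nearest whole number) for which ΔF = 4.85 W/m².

C ≈ 509 ppm

Set 5.78 ln(C/220) = 4.85, so ln(C/220) = 4.85/5.78 = 0.83910.
Then C/220 = e^0.83910 = 2.31428, giving C = 220 × 2.31428 = 509.14 ppm.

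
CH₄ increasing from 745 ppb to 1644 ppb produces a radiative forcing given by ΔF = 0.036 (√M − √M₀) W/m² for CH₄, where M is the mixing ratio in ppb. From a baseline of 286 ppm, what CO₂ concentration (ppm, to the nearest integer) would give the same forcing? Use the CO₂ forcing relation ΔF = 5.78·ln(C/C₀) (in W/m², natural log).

C ≈ 311 ppm

CH₄ forcing: 0.036 × (√1644 − √745) = 0.036 × (40.5463 − 27.2947) = 0.036 × 13.2516 = 0.47706 W/m².
Set 5.78 ln(C/286) = 0.47706: ln(C/286) = 0.47706/5.78 = 0.08254, so C = 286 × e^0.08254 = 286 × 1.08604 = 310.61 ppm.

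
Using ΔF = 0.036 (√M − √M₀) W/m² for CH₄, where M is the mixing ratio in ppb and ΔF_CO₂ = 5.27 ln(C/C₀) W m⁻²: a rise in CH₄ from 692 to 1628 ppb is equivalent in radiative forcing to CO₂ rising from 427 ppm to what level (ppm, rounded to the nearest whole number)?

CH₄ forcing: 0.036 × (√1628 − √692) = 0.036 × (40.3485 − 26.3059) = 0.036 × 14.0426 = 0.50553 W/m².
Set 5.27 ln(C/427) = 0.50553: ln(C/427) = 0.50553/5.27 = 0.09593, so C = 427 × e^0.09593 = 427 × 1.10068 = 469.99 ppm.

C ≈ 470 ppm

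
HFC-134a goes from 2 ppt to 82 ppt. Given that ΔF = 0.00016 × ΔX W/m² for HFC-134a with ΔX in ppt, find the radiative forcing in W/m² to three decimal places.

HFC-134a: ΔF = 0.00016 × (82 − 2) = 0.00016 × 80 = 0.0128 W/m².

ΔF = 0.013 W/m²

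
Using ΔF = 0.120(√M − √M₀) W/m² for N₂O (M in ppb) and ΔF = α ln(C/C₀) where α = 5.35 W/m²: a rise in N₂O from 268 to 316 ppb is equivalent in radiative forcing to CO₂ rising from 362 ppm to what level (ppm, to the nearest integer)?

N₂O forcing: 0.120 × (√316 − √268) = 0.120 × (17.7764 − 16.3707) = 0.120 × 1.4057 = 0.16868 W/m².
Set 5.35 ln(C/362) = 0.16868: ln(C/362) = 0.16868/5.35 = 0.03153, so C = 362 × e^0.03153 = 362 × 1.03203 = 373.59 ppm.

C ≈ 374 ppm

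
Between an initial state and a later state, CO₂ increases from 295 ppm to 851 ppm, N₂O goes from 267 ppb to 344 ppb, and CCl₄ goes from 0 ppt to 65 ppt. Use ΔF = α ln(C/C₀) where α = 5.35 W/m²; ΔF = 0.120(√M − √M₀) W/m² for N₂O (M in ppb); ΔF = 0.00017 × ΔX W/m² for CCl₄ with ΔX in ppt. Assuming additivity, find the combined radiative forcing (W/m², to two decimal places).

CO₂: 5.35 × ln(851/295) = 5.35 × ln(2.88475) = 5.35 × 1.05944 = 5.6680 W/m².
N₂O: 0.120 × (√344 − √267) = 0.120 × (18.5472 − 16.3401) = 0.120 × 2.2071 = 0.2649 W/m².
CCl₄: ΔF = 0.00017 × (65 − 0) = 0.00017 × 65 = 0.0111 W/m².
Total ΔF = 5.6680 + 0.2649 + 0.0111 = 5.9440 W/m².

ΔF = 5.94 W/m²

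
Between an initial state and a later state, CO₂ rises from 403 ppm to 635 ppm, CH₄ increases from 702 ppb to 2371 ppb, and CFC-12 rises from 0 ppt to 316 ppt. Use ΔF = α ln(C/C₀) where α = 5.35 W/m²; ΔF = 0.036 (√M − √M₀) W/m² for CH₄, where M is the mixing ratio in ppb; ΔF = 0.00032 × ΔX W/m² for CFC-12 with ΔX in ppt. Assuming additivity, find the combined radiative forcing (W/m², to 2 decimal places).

CO₂: 5.35 × ln(635/403) = 5.35 × ln(1.57568) = 5.35 × 0.45469 = 2.4326 W/m².
CH₄: 0.036 × (√2371 − √702) = 0.036 × (48.6929 − 26.4953) = 0.036 × 22.1976 = 0.7991 W/m².
CFC-12: ΔF = 0.00032 × (316 − 0) = 0.00032 × 316 = 0.1011 W/m².
Total ΔF = 2.4326 + 0.7991 + 0.1011 = 3.3328 W/m².

ΔF = 3.33 W/m²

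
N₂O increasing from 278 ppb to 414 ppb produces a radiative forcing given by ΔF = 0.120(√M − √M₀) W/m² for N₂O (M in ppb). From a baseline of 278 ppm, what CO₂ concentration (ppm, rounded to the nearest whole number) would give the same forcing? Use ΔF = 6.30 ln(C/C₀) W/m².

C ≈ 298 ppm

N₂O forcing: 0.120 × (√414 − √278) = 0.120 × (20.3470 − 16.6733) = 0.120 × 3.6737 = 0.44084 W/m².
Set 6.30 ln(C/278) = 0.44084: ln(C/278) = 0.44084/6.30 = 0.06997, so C = 278 × e^0.06997 = 278 × 1.07248 = 298.15 ppm.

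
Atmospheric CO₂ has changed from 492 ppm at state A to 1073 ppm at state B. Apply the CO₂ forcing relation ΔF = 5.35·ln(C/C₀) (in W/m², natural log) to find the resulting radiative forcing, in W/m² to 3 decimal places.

CO₂ absorption bands are partially saturated, so forcing scales with the logarithm of the concentration ratio.
CO₂: 5.35 × ln(1073/492) = 5.35 × ln(2.18089) = 5.35 × 0.77973 = 4.1716 W/m².

ΔF = 4.172 W/m²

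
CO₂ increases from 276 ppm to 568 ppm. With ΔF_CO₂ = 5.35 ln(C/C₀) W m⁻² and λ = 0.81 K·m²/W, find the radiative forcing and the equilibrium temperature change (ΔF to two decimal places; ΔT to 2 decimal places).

ΔF = 3.86 W/m²; ΔT = 3.13 K

CO₂: 5.35 × ln(568/276) = 5.35 × ln(2.05797) = 5.35 × 0.72172 = 3.8612 W/m².
ΔT = λ ΔF = 0.81 × 3.86 = 3.1266 K.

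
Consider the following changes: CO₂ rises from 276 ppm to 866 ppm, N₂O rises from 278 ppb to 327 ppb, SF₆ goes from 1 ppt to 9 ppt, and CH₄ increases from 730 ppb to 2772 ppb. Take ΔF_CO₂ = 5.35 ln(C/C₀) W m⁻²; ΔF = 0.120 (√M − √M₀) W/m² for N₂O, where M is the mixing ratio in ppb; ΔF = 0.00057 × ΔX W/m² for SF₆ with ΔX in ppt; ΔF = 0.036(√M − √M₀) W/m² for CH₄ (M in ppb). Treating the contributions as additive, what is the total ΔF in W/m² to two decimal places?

ΔF = 7.21 W/m²

CO₂: 5.35 × ln(866/276) = 5.35 × ln(3.13768) = 5.35 × 1.14348 = 6.1176 W/m².
N₂O: 0.120 × (√327 − √278) = 0.120 × (18.0831 − 16.6733) = 0.120 × 1.4098 = 0.1692 W/m².
SF₆: ΔF = 0.00057 × (9 − 1) = 0.00057 × 8 = 0.0046 W/m².
CH₄: 0.036 × (√2772 − √730) = 0.036 × (52.6498 − 27.0185) = 0.036 × 25.6313 = 0.9227 W/m².
Total ΔF = 6.1176 + 0.1692 + 0.0046 + 0.9227 = 7.2141 W/m².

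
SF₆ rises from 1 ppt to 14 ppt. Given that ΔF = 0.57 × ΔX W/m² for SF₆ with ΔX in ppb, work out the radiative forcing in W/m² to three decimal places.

ΔF = 0.007 W/m²

SF₆: Δ = 14 − 1 = 13 ppt = 0.013 ppb; ΔF = 0.57 × 0.013 = 0.0074 W/m².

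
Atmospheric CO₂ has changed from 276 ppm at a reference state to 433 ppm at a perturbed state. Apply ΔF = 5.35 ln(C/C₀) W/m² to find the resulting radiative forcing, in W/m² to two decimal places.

ΔF = 2.41 W/m²

CO₂ absorption bands are partially saturated, so forcing scales with the logarithm of the concentration ratio.
CO₂: 5.35 × ln(433/276) = 5.35 × ln(1.56884) = 5.35 × 0.45034 = 2.4093 W/m².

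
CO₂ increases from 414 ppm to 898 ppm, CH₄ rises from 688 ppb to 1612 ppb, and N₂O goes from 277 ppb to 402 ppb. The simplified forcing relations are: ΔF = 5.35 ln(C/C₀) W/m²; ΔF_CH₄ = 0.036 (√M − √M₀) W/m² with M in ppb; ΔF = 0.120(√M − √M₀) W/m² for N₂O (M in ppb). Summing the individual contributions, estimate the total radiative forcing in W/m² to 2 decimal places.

CO₂: 5.35 × ln(898/414) = 5.35 × ln(2.16908) = 5.35 × 0.77430 = 4.1425 W/m².
CH₄: 0.036 × (√1612 − √688) = 0.036 × (40.1497 − 26.2298) = 0.036 × 13.9199 = 0.5011 W/m².
N₂O: 0.120 × (√402 − √277) = 0.120 × (20.0499 − 16.6433) = 0.120 × 3.4066 = 0.4088 W/m².
Total ΔF = 4.1425 + 0.5011 + 0.4088 = 5.0524 W/m².

ΔF = 5.05 W/m²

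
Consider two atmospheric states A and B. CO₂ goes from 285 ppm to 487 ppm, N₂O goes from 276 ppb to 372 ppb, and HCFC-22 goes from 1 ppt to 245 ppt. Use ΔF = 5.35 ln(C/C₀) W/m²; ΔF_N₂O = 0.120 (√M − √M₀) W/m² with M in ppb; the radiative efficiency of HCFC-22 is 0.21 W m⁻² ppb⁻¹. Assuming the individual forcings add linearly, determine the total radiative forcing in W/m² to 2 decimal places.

ΔF = 3.24 W/m²

CO₂: 5.35 × ln(487/285) = 5.35 × ln(1.70877) = 5.35 × 0.53577 = 2.8664 W/m².
N₂O: 0.120 × (√372 − √276) = 0.120 × (19.2873 − 16.6132) = 0.120 × 2.6741 = 0.3209 W/m².
HCFC-22: Δ = 245 − 1 = 244 ppt = 0.244 ppb; ΔF = 0.21 × 0.244 = 0.0512 W/m².
Total ΔF = 2.8664 + 0.3209 + 0.0512 = 3.2385 W/m².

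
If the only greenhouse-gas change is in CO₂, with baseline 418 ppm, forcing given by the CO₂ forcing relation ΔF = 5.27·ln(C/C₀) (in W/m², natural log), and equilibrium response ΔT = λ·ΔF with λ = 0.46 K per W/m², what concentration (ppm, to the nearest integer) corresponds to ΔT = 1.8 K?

C ≈ 878 ppm

Required forcing: ΔF = ΔT/λ = 1.8/0.46 = 3.9130 W/m².
Then ln(C/418) = ΔF/5.27 = 3.9130/5.27 = 0.74250.
So C = 418 × e^0.74250 = 418 × 2.10118 = 878.29 ppm.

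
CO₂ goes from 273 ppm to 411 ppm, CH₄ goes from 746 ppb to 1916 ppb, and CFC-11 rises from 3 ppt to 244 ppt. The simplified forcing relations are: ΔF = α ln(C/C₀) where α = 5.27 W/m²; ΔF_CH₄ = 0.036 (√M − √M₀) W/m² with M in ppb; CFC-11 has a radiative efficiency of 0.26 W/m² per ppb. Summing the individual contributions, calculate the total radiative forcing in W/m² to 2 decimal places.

ΔF = 2.81 W/m²

CO₂: 5.27 × ln(411/273) = 5.27 × ln(1.50549) = 5.27 × 0.40912 = 2.1561 W/m².
CH₄: 0.036 × (√1916 − √746) = 0.036 × (43.7721 − 27.3130) = 0.036 × 16.4591 = 0.5925 W/m².
CFC-11: Δ = 244 − 3 = 241 ppt = 0.241 ppb; ΔF = 0.26 × 0.241 = 0.0627 W/m².
Total ΔF = 2.1561 + 0.5925 + 0.0627 = 2.8113 W/m².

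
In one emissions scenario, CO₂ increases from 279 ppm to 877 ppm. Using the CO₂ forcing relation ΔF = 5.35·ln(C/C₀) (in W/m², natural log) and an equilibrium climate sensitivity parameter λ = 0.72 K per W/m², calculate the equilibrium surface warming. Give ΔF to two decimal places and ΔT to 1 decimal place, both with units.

CO₂: 5.35 × ln(877/279) = 5.35 × ln(3.14337) = 5.35 × 1.14530 = 6.1274 W/m².
ΔT = λ ΔF = 0.72 × 6.13 = 4.4136 K.

ΔF = 6.13 W/m²; ΔT = 4.4 K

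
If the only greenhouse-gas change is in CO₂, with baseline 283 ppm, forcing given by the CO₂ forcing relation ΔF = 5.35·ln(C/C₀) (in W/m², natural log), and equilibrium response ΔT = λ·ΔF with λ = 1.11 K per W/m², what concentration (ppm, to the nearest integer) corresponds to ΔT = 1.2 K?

C ≈ 346 ppm

Required forcing: ΔF = ΔT/λ = 1.2/1.11 = 1.0811 W/m².
Then ln(C/283) = ΔF/5.35 = 1.0811/5.35 = 0.20207.
So C = 283 × e^0.20207 = 283 × 1.22393 = 346.37 ppm.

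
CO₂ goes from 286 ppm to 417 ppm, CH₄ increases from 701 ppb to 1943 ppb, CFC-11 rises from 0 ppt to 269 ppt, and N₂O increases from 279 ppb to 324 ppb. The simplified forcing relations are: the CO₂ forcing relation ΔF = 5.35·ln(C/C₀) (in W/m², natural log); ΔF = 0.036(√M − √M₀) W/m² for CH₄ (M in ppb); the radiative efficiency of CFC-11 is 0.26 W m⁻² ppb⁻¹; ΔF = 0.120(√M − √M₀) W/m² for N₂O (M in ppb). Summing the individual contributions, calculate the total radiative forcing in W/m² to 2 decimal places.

CO₂: 5.35 × ln(417/286) = 5.35 × ln(1.45804) = 5.35 × 0.37709 = 2.0174 W/m².
CH₄: 0.036 × (√1943 − √701) = 0.036 × (44.0795 − 26.4764) = 0.036 × 17.6031 = 0.6337 W/m².
CFC-11: Δ = 269 − 0 = 269 ppt = 0.269 ppb; ΔF = 0.26 × 0.269 = 0.0699 W/m².
N₂O: 0.120 × (√324 − √279) = 0.120 × (18.0000 − 16.7033) = 0.120 × 1.2967 = 0.1556 W/m².
Total ΔF = 2.0174 + 0.6337 + 0.0699 + 0.1556 = 2.8766 W/m².

ΔF = 2.88 W/m²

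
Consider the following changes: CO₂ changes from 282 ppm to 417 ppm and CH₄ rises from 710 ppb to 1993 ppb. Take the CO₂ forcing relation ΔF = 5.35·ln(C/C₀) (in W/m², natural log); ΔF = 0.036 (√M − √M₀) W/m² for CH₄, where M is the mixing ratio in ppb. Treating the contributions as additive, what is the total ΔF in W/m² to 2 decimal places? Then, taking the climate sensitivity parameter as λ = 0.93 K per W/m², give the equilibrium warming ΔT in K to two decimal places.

ΔF = 2.74 W/m²; ΔT = 2.55 K

CO₂: 5.35 × ln(417/282) = 5.35 × ln(1.47872) = 5.35 × 0.39118 = 2.0928 W/m².
CH₄: 0.036 × (√1993 − √710) = 0.036 × (44.6430 − 26.6458) = 0.036 × 17.9972 = 0.6479 W/m².
Total ΔF = 2.0928 + 0.6479 = 2.7407 W/m².
ΔT = λ ΔF = 0.93 × 2.74 = 2.5482 K.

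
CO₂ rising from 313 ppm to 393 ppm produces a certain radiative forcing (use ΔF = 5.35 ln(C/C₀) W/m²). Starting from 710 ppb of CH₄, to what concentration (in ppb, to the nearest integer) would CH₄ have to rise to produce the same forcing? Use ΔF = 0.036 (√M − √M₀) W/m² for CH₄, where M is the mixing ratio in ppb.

M ≈ 3657 ppb

CO₂ forcing: 5.35 × ln(393/313) = 5.35 × 0.227606 = 1.21769 W/m².
Set 0.036(√M − √710) = 1.21769: √M = 1.21769/0.036 + √710 = 33.8247 + 26.6458 = 60.4705.
M = (60.4705)² = 3656.68 ppb.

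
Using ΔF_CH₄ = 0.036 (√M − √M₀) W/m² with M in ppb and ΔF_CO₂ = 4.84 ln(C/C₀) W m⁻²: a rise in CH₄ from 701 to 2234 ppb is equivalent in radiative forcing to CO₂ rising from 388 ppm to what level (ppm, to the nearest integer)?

C ≈ 453 ppm

CH₄ forcing: 0.036 × (√2234 − √701) = 0.036 × (47.2652 − 26.4764) = 0.036 × 20.7888 = 0.74840 W/m².
Set 4.84 ln(C/388) = 0.74840: ln(C/388) = 0.74840/4.84 = 0.15463, so C = 388 × e^0.15463 = 388 × 1.16723 = 452.89 ppm.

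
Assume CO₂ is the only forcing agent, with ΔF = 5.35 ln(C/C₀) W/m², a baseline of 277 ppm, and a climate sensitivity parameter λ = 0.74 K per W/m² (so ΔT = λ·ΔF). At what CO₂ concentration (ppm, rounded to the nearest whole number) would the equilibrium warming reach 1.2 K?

Required forcing: ΔF = ΔT/λ = 1.2/0.74 = 1.6216 W/m².
Then ln(C/277) = ΔF/5.35 = 1.6216/5.35 = 0.30310.
So C = 277 × e^0.30310 = 277 × 1.35405 = 375.07 ppm.

C ≈ 375 ppm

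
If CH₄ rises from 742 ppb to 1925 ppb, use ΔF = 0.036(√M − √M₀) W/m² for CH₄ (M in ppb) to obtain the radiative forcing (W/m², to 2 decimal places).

CH₄: 0.036 × (√1925 − √742) = 0.036 × (43.8748 − 27.2397) = 0.036 × 16.6351 = 0.5989 W/m².

ΔF = 0.60 W/m²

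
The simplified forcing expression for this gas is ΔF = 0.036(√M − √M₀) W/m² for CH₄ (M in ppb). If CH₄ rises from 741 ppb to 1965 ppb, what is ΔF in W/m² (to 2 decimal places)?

CH₄: 0.036 × (√1965 − √741) = 0.036 × (44.3283 − 27.2213) = 0.036 × 17.1070 = 0.6159 W/m².

ΔF = 0.62 W/m²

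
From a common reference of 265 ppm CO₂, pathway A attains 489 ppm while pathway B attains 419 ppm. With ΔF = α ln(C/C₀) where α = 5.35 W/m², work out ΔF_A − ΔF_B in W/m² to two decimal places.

ΔF_A = 5.35 ln(489/265) = 5.35 × 0.61263 = 3.2776 W/m².
ΔF_B = 5.35 ln(419/265) = 5.35 × 0.45814 = 2.4510 W/m².
Difference: 3.2776 − 2.4510 = 0.8266 W/m².

ΔF_A − ΔF_B = 0.83 W/m²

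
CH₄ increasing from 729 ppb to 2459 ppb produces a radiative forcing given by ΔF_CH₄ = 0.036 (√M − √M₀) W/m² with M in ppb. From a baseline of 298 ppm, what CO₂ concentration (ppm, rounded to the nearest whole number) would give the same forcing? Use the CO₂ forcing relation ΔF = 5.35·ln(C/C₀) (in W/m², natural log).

C ≈ 347 ppm

CH₄ forcing: 0.036 × (√2459 − √729) = 0.036 × (49.5883 − 27.0000) = 0.036 × 22.5883 = 0.81318 W/m².
Set 5.35 ln(C/298) = 0.81318: ln(C/298) = 0.81318/5.35 = 0.15200, so C = 298 × e^0.15200 = 298 × 1.16416 = 346.92 ppm.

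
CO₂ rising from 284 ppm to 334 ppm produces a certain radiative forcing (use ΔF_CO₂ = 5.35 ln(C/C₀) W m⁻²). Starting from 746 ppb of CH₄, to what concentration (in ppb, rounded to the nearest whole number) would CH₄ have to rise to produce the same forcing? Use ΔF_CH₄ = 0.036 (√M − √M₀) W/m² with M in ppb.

M ≈ 2643 ppb

CO₂ forcing: 5.35 × ln(334/284) = 5.35 × 0.162167 = 0.86759 W/m².
Set 0.036(√M − √746) = 0.86759: √M = 0.86759/0.036 + √746 = 24.0997 + 27.3130 = 51.4127.
M = (51.4127)² = 2643.27 ppb.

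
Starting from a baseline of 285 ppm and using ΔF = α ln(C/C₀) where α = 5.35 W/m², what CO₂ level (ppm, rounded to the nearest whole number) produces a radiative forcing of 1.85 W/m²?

Set 5.35 ln(C/285) = 1.85, so ln(C/285) = 1.85/5.35 = 0.34579.
Then C/285 = e^0.34579 = 1.41311, giving C = 285 × 1.41311 = 402.74 ppm.

C ≈ 403 ppm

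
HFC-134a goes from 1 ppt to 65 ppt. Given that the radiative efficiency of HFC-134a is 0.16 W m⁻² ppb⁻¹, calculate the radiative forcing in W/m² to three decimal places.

HFC-134a: Δ = 65 − 1 = 64 ppt = 0.064 ppb; ΔF = 0.16 × 0.064 = 0.0102 W/m².

ΔF = 0.010 W/m²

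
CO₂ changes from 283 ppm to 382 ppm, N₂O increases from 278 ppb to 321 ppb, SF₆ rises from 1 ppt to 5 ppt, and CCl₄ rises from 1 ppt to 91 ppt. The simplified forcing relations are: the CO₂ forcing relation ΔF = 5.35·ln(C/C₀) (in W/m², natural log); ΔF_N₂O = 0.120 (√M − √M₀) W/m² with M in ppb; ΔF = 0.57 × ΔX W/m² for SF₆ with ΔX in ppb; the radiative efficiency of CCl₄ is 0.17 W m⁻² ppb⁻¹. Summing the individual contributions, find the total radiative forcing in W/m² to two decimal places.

ΔF = 1.77 W/m²

CO₂: 5.35 × ln(382/283) = 5.35 × ln(1.34982) = 5.35 × 0.29997 = 1.6048 W/m².
N₂O: 0.120 × (√321 − √278) = 0.120 × (17.9165 − 16.6733) = 0.120 × 1.2432 = 0.1492 W/m².
SF₆: Δ = 5 − 1 = 4 ppt = 0.004 ppb; ΔF = 0.57 × 0.004 = 0.0023 W/m².
CCl₄: Δ = 91 − 1 = 90 ppt = 0.090 ppb; ΔF = 0.17 × 0.090 = 0.0153 W/m².
Total ΔF = 1.6048 + 0.1492 + 0.0023 + 0.0153 = 1.7716 W/m².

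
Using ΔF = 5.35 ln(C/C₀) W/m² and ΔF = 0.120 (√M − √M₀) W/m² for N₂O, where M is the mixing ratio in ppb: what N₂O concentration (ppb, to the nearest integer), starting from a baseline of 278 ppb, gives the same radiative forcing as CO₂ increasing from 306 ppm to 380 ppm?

M ≈ 693 ppb

CO₂ forcing: 5.35 × ln(380/306) = 5.35 × 0.216586 = 1.15874 W/m².
Set 0.120(√M − √278) = 1.15874: √M = 1.15874/0.120 + √278 = 9.6562 + 16.6733 = 26.3295.
M = (26.3295)² = 693.24 ppb.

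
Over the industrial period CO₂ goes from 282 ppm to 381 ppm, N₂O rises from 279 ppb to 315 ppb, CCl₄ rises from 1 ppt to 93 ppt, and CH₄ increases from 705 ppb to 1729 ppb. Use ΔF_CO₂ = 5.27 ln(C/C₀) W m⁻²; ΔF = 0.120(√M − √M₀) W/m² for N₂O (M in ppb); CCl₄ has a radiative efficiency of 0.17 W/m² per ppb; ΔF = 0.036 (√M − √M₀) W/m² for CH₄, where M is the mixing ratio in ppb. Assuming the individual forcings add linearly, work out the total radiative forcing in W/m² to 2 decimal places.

ΔF = 2.27 W/m²

CO₂: 5.27 × ln(381/282) = 5.27 × ln(1.35106) = 5.27 × 0.30089 = 1.5857 W/m².
N₂O: 0.120 × (√315 − √279) = 0.120 × (17.7482 − 16.7033) = 0.120 × 1.0449 = 0.1254 W/m².
CCl₄: Δ = 93 − 1 = 92 ppt = 0.092 ppb; ΔF = 0.17 × 0.092 = 0.0156 W/m².
CH₄: 0.036 × (√1729 − √705) = 0.036 × (41.5812 − 26.5518) = 0.036 × 15.0294 = 0.5411 W/m².
Total ΔF = 1.5857 + 0.1254 + 0.0156 + 0.5411 = 2.2678 W/m².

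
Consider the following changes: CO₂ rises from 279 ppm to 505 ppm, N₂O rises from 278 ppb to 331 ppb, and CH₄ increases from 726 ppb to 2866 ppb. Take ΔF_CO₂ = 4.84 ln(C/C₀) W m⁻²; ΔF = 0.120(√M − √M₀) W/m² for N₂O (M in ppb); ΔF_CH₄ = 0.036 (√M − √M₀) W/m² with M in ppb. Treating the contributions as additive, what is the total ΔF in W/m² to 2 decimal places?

ΔF = 4.01 W/m²

CO₂: 4.84 × ln(505/279) = 4.84 × ln(1.81004) = 4.84 × 0.59335 = 2.8718 W/m².
N₂O: 0.120 × (√331 − √278) = 0.120 × (18.1934 − 16.6733) = 0.120 × 1.5201 = 0.1824 W/m².
CH₄: 0.036 × (√2866 − √726) = 0.036 × (53.5350 − 26.9444) = 0.036 × 26.5906 = 0.9573 W/m².
Total ΔF = 2.8718 + 0.1824 + 0.9573 = 4.0115 W/m².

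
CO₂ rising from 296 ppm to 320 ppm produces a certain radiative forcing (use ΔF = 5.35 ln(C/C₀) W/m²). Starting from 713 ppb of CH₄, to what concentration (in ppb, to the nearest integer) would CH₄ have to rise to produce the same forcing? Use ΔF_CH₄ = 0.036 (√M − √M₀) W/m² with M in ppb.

M ≈ 1466 ppb

CO₂ forcing: 5.35 × ln(320/296) = 5.35 × 0.077962 = 0.41710 W/m².
Set 0.036(√M − √713) = 0.41710: √M = 0.41710/0.036 + √713 = 11.5861 + 26.7021 = 38.2882.
M = (38.2882)² = 1465.99 ppb.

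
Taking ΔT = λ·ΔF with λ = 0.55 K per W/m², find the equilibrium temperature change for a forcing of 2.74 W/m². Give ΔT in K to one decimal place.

ΔT = λ ΔF = 0.55 × 2.74 = 1.5070 K.

ΔT = 1.5 K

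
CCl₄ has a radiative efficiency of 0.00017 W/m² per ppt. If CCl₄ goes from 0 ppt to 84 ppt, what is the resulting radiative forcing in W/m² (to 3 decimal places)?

CCl₄: ΔF = 0.00017 × (84 − 0) = 0.00017 × 84 = 0.0143 W/m².

ΔF = 0.014 W/m²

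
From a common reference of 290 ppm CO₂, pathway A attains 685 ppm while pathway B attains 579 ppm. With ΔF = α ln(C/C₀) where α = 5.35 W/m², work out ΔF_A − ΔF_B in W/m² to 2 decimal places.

ΔF_A = 5.35 ln(685/290) = 5.35 × 0.85954 = 4.5985 W/m².
ΔF_B = 5.35 ln(579/290) = 5.35 × 0.69142 = 3.6991 W/m².
Difference: 4.5985 − 3.6991 = 0.8994 W/m².

ΔF_A − ΔF_B = 0.90 W/m²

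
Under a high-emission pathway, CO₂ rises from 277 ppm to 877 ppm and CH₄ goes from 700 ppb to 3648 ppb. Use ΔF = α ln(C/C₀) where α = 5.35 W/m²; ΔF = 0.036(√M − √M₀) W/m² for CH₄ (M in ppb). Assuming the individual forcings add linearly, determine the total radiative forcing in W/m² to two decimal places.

ΔF = 7.39 W/m²

CO₂: 5.35 × ln(877/277) = 5.35 × ln(3.16606) = 5.35 × 1.15249 = 6.1658 W/m².
CH₄: 0.036 × (√3648 − √700) = 0.036 × (60.3987 − 26.4575) = 0.036 × 33.9412 = 1.2219 W/m².
Total ΔF = 6.1658 + 1.2219 = 7.3877 W/m².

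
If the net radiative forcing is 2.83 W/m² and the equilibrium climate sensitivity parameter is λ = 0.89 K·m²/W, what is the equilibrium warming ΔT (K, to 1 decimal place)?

ΔT = 2.5 K

ΔT = λ ΔF = 0.89 × 2.83 = 2.5187 K.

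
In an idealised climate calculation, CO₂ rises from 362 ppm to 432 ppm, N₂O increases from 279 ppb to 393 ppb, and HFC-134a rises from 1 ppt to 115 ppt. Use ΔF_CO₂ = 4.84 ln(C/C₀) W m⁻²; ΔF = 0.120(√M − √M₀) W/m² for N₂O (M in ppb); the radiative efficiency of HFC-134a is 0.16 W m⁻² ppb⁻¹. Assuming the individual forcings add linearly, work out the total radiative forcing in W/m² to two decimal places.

ΔF = 1.25 W/m²

CO₂: 4.84 × ln(432/362) = 4.84 × ln(1.19337) = 4.84 × 0.17678 = 0.8556 W/m².
N₂O: 0.120 × (√393 − √279) = 0.120 × (19.8242 − 16.7033) = 0.120 × 3.1209 = 0.3745 W/m².
HFC-134a: Δ = 115 − 1 = 114 ppt = 0.114 ppb; ΔF = 0.16 × 0.114 = 0.0182 W/m².
Total ΔF = 0.8556 + 0.3745 + 0.0182 = 1.2483 W/m².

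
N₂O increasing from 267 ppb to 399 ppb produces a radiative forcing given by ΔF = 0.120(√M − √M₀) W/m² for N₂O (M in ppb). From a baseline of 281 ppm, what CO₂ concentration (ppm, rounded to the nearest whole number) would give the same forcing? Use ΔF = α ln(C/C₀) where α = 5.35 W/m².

N₂O forcing: 0.120 × (√399 − √267) = 0.120 × (19.9750 − 16.3401) = 0.120 × 3.6349 = 0.43619 W/m².
Set 5.35 ln(C/281) = 0.43619: ln(C/281) = 0.43619/5.35 = 0.08153, so C = 281 × e^0.08153 = 281 × 1.08495 = 304.87 ppm.

C ≈ 305 ppm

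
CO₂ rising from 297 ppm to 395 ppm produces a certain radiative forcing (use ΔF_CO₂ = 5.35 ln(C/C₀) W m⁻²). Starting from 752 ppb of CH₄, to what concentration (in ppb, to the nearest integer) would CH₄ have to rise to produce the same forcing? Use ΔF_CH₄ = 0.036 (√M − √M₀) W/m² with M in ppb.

CO₂ forcing: 5.35 × ln(395/297) = 5.35 × 0.285154 = 1.52557 W/m².
Set 0.036(√M − √752) = 1.52557: √M = 1.52557/0.036 + √752 = 42.3769 + 27.4226 = 69.7995.
M = (69.7995)² = 4871.97 ppb.

M ≈ 4872 ppb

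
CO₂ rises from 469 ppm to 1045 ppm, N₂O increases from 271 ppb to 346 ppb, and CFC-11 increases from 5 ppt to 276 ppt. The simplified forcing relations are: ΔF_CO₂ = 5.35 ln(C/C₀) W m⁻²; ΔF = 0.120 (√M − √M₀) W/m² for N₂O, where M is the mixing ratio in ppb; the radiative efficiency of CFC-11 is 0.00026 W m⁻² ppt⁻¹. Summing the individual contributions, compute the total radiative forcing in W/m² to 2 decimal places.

ΔF = 4.61 W/m²

CO₂: 5.35 × ln(1045/469) = 5.35 × ln(2.22814) = 5.35 × 0.80117 = 4.2863 W/m².
N₂O: 0.120 × (√346 − √271) = 0.120 × (18.6011 − 16.4621) = 0.120 × 2.1390 = 0.2567 W/m².
CFC-11: ΔF = 0.00026 × (276 − 5) = 0.00026 × 271 = 0.0705 W/m².
Total ΔF = 4.2863 + 0.2567 + 0.0705 = 4.6135 W/m².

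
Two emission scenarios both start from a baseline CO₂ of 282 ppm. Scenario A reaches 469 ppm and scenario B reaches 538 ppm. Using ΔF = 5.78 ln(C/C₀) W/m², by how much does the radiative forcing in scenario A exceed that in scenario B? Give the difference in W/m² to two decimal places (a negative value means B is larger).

ΔF_A = 5.78 ln(469/282) = 5.78 × 0.50870 = 2.9403 W/m².
ΔF_B = 5.78 ln(538/282) = 5.78 × 0.64595 = 3.7336 W/m².
Difference: 2.9403 − 3.7336 = -0.7933 W/m².

ΔF_A − ΔF_B = -0.79 W/m²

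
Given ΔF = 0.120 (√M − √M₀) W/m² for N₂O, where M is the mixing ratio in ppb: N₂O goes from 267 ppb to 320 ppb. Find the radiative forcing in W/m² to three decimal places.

ΔF = 0.186 W/m²

N₂O: 0.120 × (√320 − √267) = 0.120 × (17.8885 − 16.3401) = 0.120 × 1.5484 = 0.1858 W/m².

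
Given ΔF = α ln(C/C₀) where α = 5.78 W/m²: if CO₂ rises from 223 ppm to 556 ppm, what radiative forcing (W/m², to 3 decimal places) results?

CO₂: 5.78 × ln(556/223) = 5.78 × ln(2.49327) = 5.78 × 0.91360 = 5.2806 W/m².

ΔF = 5.281 W/m²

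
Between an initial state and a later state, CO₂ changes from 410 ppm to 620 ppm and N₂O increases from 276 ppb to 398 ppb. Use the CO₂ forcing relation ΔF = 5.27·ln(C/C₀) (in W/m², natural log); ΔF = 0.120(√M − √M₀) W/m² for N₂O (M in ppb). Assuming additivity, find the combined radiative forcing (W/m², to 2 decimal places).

ΔF = 2.58 W/m²

CO₂: 5.27 × ln(620/410) = 5.27 × ln(1.51220) = 5.27 × 0.41357 = 2.1795 W/m².
N₂O: 0.120 × (√398 − √276) = 0.120 × (19.9499 − 16.6132) = 0.120 × 3.3367 = 0.4004 W/m².
Total ΔF = 2.1795 + 0.4004 = 2.5799 W/m².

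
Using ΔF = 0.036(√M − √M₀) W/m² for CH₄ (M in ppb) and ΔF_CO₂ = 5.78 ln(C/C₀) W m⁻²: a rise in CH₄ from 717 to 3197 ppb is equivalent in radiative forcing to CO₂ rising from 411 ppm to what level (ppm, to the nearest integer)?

C ≈ 495 ppm

CH₄ forcing: 0.036 × (√3197 − √717) = 0.036 × (56.5420 − 26.7769) = 0.036 × 29.7651 = 1.07154 W/m².
Set 5.78 ln(C/411) = 1.07154: ln(C/411) = 1.07154/5.78 = 0.18539, so C = 411 × e^0.18539 = 411 × 1.20369 = 494.72 ppm.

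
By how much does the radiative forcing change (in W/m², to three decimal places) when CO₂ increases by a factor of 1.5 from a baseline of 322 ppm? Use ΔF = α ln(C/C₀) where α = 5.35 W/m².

ΔF = 2.169 W/m²

ΔF = 5.35 × ln(1.5) = 5.35 × 0.40547 = 2.1693 W/m².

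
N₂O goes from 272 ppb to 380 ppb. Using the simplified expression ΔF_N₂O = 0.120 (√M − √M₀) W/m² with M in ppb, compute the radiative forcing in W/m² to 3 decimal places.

ΔF = 0.360 W/m²

N₂O: 0.120 × (√380 − √272) = 0.120 × (19.4936 − 16.4924) = 0.120 × 3.0012 = 0.3601 W/m².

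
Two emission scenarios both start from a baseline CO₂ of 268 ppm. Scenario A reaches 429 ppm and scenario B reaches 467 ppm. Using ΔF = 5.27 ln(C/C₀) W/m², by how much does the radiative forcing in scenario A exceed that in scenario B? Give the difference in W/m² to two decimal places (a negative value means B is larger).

ΔF_A − ΔF_B = -0.45 W/m²

ΔF_A = 5.27 ln(429/268) = 5.27 × 0.47047 = 2.4794 W/m².
ΔF_B = 5.27 ln(467/268) = 5.27 × 0.55534 = 2.9266 W/m².
Difference: 2.4794 − 2.9266 = -0.4472 W/m².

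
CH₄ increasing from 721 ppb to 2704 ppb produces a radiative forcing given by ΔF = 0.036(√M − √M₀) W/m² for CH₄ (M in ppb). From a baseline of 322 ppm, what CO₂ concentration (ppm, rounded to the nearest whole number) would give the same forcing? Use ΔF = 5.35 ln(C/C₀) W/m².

C ≈ 381 ppm

CH₄ forcing: 0.036 × (√2704 − √721) = 0.036 × (52.0000 − 26.8514) = 0.036 × 25.1486 = 0.90535 W/m².
Set 5.35 ln(C/322) = 0.90535: ln(C/322) = 0.90535/5.35 = 0.16922, so C = 322 × e^0.16922 = 322 × 1.18438 = 381.37 ppm.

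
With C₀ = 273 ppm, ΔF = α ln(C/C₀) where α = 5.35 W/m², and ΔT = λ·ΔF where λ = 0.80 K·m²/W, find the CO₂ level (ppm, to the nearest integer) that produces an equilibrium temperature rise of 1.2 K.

Required forcing: ΔF = ΔT/λ = 1.2/0.80 = 1.5000 W/m².
Then ln(C/273) = ΔF/5.35 = 1.5000/5.35 = 0.28037.
So C = 273 × e^0.28037 = 273 × 1.32362 = 361.35 ppm.

C ≈ 361 ppm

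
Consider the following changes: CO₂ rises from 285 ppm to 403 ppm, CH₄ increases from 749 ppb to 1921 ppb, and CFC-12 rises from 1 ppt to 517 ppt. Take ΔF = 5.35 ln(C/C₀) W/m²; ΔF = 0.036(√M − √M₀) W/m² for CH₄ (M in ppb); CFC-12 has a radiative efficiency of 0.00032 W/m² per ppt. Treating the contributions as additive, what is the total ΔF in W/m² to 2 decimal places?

ΔF = 2.61 W/m²

CO₂: 5.35 × ln(403/285) = 5.35 × ln(1.41404) = 5.35 × 0.34645 = 1.8535 W/m².
CH₄: 0.036 × (√1921 − √749) = 0.036 × (43.8292 − 27.3679) = 0.036 × 16.4613 = 0.5926 W/m².
CFC-12: ΔF = 0.00032 × (517 − 1) = 0.00032 × 516 = 0.1651 W/m².
Total ΔF = 1.8535 + 0.5926 + 0.1651 = 2.6112 W/m².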